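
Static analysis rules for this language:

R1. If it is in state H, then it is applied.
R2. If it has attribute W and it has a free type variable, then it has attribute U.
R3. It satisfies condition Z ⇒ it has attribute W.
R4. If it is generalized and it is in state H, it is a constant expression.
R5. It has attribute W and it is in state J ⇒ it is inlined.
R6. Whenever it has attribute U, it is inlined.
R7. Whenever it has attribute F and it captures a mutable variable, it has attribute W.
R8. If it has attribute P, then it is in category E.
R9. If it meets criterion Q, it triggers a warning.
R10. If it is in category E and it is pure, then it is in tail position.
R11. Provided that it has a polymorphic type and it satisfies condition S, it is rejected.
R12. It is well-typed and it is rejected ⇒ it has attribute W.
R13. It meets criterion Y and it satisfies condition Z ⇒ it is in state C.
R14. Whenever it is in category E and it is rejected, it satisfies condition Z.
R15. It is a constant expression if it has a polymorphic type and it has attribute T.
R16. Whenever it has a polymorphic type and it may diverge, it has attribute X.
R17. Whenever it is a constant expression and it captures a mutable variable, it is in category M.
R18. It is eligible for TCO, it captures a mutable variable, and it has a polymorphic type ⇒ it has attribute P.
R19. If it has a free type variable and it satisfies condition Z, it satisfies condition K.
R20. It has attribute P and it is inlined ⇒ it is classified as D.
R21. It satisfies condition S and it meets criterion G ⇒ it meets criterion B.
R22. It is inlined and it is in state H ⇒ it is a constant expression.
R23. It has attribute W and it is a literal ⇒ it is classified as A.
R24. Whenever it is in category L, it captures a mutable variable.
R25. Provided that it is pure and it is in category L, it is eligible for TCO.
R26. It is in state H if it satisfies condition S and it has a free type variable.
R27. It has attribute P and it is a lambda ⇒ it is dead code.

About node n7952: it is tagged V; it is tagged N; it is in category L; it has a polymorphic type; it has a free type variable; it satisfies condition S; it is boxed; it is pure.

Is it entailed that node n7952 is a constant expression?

By R11 (it has a polymorphic type, it satisfies condition S): it is rejected.
By R24 (it is in category L): it captures a mutable variable.
By R25 (it is pure, it is in category L): it is eligible for TCO.
By R26 (it satisfies condition S, it has a free type variable): it is in state H.
By R18 (it is eligible for TCO, it captures a mutable variable, it has a polymorphic type): it has attribute P.
By R8 (it has attribute P): it is in category E.
By R14 (it is in category E, it is rejected): it satisfies condition Z.
By R3 (it satisfies condition Z): it has attribute W.
By R2 (it has attribute W, it has a free type variable): it has attribute U.
By R6 (it has attribute U): it is inlined.
By R22 (it is inlined, it is in state H): it is a constant expression.

Yes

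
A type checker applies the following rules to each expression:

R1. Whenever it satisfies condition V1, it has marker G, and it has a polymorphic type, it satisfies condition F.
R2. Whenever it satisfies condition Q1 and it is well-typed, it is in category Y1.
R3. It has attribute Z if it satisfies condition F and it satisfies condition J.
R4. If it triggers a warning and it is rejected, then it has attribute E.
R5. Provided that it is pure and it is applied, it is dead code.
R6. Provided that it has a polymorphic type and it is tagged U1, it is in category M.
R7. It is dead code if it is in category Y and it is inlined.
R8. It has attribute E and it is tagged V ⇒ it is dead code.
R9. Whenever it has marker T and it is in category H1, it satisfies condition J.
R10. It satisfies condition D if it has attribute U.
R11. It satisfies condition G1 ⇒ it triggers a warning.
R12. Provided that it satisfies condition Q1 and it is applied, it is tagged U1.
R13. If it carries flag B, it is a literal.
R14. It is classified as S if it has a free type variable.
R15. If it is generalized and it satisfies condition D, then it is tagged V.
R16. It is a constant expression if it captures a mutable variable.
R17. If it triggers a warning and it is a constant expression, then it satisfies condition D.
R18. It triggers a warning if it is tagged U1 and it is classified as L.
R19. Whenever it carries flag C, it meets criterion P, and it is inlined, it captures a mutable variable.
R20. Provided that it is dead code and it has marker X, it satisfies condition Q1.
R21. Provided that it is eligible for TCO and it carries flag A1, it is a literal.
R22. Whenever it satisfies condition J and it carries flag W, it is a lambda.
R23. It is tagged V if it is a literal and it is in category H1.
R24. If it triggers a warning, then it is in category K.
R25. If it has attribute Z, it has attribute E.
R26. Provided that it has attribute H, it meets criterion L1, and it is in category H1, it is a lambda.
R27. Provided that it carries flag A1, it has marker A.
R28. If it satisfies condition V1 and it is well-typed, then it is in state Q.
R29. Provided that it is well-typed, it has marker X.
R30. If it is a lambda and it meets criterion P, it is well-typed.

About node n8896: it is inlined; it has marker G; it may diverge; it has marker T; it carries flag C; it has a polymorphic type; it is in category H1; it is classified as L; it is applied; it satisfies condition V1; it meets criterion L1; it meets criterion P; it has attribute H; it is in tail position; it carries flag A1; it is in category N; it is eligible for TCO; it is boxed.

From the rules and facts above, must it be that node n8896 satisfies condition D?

By R1 (it satisfies condition V1, it has marker G, it has a polymorphic type): it satisfies condition F.
By R9 (it has marker T, it is in category H1): it satisfies condition J.
By R19 (it carries flag C, it meets criterion P, it is inlined): it captures a mutable variable.
By R21 (it is eligible for TCO, it carries flag A1): it is a literal.
By R23 (it is a literal, it is in category H1): it is tagged V.
By R26 (it has attribute H, it meets criterion L1, it is in category H1): it is a lambda.
By R30 (it is a lambda, it meets criterion P): it is well-typed.
By R3 (it satisfies condition F, it satisfies condition J): it has attribute Z.
By R16 (it captures a mutable variable): it is a constant expression.
By R25 (it has attribute Z): it has attribute E.
By R29 (it is well-typed): it has marker X.
By R8 (it has attribute E, it is tagged V): it is dead code.
By R20 (it is dead code, it has marker X): it satisfies condition Q1.
By R12 (it satisfies condition Q1, it is applied): it is tagged U1.
By R18 (it is tagged U1, it is classified as L): it triggers a warning.
By R17 (it triggers a warning, it is a constant expression): it satisfies condition D.

Yes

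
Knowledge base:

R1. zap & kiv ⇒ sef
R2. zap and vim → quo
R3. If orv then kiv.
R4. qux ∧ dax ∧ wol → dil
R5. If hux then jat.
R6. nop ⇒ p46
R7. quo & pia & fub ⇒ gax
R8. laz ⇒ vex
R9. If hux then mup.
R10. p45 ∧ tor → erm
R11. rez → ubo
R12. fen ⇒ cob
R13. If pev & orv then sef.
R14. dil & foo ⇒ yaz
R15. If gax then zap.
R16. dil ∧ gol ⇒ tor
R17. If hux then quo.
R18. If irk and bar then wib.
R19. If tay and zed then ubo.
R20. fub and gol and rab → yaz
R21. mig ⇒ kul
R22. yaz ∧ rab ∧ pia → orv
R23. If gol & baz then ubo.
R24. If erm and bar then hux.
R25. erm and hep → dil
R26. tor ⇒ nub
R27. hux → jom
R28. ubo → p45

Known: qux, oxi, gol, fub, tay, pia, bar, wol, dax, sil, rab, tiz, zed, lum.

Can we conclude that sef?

dil  (by R4: qux, dax, wol)
tor  (by R16: dil, gol)
ubo  (by R19: tay, zed)
yaz  (by R20: fub, gol, rab)
orv  (by R22: yaz, rab, pia)
p45  (by R28: ubo)
kiv  (by R3: orv)
erm  (by R10: p45, tor)
hux  (by R24: erm, bar)
quo  (by R17: hux)
gax  (by R7: quo, pia, fub)
zap  (by R15: gax)
sef  (by R1: zap, kiv)

Yes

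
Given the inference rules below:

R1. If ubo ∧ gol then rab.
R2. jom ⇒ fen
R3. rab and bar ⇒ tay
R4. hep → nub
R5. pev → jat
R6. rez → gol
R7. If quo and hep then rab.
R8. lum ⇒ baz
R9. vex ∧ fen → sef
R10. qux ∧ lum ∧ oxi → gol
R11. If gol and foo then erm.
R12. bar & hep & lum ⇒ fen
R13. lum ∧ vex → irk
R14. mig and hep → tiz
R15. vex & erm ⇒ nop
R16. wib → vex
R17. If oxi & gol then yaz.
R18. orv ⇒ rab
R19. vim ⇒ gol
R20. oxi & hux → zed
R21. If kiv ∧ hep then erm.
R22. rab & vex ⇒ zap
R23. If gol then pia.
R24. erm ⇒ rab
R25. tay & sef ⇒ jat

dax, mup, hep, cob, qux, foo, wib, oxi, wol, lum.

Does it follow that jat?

No

Forward chaining from the given facts derives: nub, baz, gol, erm, vex, yaz, pia, rab, irk, nop, zap.
Rules concluding jat: R5 needs pev; R25 needs tay — none of these are established.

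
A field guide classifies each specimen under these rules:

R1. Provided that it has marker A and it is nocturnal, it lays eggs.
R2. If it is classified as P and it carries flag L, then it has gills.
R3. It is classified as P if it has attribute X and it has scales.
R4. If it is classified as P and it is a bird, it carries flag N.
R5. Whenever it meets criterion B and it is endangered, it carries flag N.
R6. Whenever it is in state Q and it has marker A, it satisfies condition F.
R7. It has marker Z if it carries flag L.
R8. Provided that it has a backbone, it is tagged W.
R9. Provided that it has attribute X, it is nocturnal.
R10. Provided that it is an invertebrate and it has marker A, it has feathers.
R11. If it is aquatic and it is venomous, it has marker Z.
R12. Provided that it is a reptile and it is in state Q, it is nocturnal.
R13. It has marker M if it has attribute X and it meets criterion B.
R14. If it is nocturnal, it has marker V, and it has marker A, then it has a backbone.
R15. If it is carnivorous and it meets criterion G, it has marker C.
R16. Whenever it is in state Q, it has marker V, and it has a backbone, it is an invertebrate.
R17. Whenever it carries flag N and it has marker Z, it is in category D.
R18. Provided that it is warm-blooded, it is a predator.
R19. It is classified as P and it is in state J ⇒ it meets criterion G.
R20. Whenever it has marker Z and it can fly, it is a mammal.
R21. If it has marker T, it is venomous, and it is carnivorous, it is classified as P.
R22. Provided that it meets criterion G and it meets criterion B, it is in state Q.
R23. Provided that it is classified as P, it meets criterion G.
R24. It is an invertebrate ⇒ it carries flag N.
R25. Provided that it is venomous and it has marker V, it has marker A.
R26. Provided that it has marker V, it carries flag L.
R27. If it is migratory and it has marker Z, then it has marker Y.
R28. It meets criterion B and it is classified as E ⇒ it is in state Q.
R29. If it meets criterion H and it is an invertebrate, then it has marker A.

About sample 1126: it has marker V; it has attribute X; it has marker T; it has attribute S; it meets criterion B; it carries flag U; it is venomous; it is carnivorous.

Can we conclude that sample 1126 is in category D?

Yes

By R9 (it has attribute X): it is nocturnal.
By R21 (it has marker T, it is venomous, it is carnivorous): it is classified as P.
By R23 (it is classified as P): it meets criterion G.
By R25 (it is venomous, it has marker V): it has marker A.
By R26 (it has marker V): it carries flag L.
By R7 (it carries flag L): it has marker Z.
By R14 (it is nocturnal, it has marker V, it has marker A): it has a backbone.
By R22 (it meets criterion G, it meets criterion B): it is in state Q.
By R16 (it is in state Q, it has marker V, it has a backbone): it is an invertebrate.
By R24 (it is an invertebrate): it carries flag N.
By R17 (it carries flag N, it has marker Z): it is in category D.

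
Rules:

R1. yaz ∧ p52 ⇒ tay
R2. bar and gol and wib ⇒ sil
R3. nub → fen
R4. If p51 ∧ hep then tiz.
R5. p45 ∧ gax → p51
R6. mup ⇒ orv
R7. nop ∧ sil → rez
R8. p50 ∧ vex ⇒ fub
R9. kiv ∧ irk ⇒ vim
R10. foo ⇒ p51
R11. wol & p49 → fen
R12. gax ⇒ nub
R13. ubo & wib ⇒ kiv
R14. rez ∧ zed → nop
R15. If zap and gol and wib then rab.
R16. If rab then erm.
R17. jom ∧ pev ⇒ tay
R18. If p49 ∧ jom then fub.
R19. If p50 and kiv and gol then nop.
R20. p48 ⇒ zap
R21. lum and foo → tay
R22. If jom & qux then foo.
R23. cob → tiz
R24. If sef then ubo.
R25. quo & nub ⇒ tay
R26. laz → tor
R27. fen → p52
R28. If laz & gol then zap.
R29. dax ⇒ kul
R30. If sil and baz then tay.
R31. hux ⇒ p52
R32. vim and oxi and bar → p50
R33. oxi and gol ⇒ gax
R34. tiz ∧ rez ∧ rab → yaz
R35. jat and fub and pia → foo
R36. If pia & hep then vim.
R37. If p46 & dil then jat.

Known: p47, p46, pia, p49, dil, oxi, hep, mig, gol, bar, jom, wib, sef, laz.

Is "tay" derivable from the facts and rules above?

sil  (by R2: bar, gol, wib)
fub  (by R18: p49, jom)
ubo  (by R24: sef)
zap  (by R28: laz, gol)
gax  (by R33: oxi, gol)
vim  (by R36: pia, hep)
jat  (by R37: p46, dil)
nub  (by R12: gax)
kiv  (by R13: ubo, wib)
rab  (by R15: zap, gol, wib)
p50  (by R32: vim, oxi, bar)
foo  (by R35: jat, fub, pia)
fen  (by R3: nub)
p51  (by R10: foo)
nop  (by R19: p50, kiv, gol)
p52  (by R27: fen)
tiz  (by R4: p51, hep)
rez  (by R7: nop, sil)
yaz  (by R34: tiz, rez, rab)
tay  (by R1: yaz, p52)

Yes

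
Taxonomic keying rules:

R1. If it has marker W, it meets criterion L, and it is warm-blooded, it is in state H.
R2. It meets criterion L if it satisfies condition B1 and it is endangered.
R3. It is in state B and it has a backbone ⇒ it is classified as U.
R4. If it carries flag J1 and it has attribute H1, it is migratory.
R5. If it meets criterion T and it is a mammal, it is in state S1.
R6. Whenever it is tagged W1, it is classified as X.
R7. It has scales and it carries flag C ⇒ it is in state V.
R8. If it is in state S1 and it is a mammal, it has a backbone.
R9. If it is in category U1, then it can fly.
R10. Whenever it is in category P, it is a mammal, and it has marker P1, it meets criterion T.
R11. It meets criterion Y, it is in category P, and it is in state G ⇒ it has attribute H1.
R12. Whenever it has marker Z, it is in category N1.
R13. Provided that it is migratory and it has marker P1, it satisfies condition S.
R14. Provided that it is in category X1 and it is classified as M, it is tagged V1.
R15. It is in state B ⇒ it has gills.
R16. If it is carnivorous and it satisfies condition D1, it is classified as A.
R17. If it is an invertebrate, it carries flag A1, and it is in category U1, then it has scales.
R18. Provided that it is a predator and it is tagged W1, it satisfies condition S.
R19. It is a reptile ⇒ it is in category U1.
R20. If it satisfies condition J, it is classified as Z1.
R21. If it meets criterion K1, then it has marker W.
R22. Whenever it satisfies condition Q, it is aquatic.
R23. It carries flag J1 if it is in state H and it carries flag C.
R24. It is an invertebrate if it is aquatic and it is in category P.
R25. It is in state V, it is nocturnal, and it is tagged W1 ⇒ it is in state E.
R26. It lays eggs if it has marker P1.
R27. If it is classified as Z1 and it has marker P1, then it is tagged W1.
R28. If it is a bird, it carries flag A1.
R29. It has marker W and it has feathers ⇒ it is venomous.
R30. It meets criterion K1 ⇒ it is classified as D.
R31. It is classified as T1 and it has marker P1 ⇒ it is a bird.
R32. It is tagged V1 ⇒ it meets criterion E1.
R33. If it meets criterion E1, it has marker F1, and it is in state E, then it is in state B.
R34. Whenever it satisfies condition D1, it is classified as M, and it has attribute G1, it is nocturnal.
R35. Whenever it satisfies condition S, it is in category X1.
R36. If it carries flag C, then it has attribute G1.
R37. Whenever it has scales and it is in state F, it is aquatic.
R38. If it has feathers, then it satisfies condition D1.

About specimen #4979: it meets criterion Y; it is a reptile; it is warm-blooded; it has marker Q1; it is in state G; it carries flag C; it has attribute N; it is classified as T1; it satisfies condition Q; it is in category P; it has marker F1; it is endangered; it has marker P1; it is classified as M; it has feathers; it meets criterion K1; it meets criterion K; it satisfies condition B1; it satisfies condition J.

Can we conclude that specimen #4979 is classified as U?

No

Forward chaining from the given facts derives: meets criterion L, has attribute H1, is in category U1, is classified as Z1, has marker W, is aquatic, is an invertebrate, lays eggs, is tagged W1, is venomous, is classified as D, is a bird, has attribute G1, satisfies condition D1, is in state H, is classified as X, can fly, carries flag J1, carries flag A1, is nocturnal, is migratory, satisfies condition S, has scales, is in category X1, is in state V, is tagged V1, is in state E, meets criterion E1, is in state B, has gills.
The only rule concluding "it is classified as U" is R3, which needs "it has a backbone"; that is never established.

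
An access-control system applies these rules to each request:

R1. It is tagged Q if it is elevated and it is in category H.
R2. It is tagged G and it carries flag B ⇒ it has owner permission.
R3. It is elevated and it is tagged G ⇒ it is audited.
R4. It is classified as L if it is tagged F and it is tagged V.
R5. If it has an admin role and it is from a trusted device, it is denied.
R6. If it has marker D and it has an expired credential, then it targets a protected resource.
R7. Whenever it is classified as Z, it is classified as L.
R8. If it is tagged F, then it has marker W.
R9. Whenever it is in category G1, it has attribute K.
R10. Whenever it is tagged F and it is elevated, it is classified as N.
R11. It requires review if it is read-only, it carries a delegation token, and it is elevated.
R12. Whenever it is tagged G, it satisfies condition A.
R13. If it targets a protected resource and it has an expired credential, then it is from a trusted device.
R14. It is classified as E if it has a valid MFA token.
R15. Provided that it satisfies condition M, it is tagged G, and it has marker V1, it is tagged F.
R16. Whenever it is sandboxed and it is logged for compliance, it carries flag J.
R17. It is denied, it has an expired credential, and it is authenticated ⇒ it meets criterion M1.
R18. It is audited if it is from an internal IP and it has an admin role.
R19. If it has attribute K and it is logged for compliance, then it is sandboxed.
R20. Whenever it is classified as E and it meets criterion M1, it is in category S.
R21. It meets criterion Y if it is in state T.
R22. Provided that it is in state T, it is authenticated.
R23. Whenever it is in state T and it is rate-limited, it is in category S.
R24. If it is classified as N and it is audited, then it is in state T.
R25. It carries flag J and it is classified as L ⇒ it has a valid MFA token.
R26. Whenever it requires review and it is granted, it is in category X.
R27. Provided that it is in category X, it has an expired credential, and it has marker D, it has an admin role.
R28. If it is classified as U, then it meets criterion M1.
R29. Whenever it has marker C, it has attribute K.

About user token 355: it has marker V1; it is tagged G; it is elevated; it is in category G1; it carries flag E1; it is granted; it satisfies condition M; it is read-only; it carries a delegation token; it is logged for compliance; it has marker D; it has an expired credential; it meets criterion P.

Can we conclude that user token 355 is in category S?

No

Forward chaining from the given facts derives: is audited, targets a protected resource, has attribute K, requires review, satisfies condition A, is from a trusted device, is tagged F, is sandboxed, is in category X, has an admin role, is denied, has marker W, is classified as N, carries flag J, is in state T, meets criterion Y, is authenticated, meets criterion M1.
Rules concluding "it is in category S": R20 needs "it is classified as E"; R23 needs "it is rate-limited" — none of these are established.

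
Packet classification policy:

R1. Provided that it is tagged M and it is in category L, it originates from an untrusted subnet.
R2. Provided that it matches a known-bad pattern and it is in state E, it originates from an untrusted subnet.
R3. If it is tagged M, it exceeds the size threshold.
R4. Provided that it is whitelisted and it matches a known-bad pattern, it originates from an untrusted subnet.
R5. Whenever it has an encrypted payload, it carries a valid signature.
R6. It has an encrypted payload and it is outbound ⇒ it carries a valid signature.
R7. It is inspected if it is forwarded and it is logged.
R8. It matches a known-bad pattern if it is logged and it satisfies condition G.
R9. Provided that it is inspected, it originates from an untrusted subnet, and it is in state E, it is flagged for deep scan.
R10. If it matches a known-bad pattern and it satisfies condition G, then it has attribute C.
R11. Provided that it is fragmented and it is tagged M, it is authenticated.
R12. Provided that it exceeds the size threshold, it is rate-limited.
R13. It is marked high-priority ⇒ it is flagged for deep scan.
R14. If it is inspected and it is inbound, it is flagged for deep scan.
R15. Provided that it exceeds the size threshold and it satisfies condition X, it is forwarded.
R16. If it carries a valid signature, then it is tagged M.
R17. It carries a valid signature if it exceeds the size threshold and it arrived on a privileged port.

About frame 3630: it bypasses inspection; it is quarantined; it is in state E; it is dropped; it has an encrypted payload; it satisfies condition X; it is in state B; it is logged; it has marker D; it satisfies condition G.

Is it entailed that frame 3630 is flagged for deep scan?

By R5 (it has an encrypted payload): it carries a valid signature.
By R8 (it is logged, it satisfies condition G): it matches a known-bad pattern.
By R16 (it carries a valid signature): it is tagged M.
By R2 (it matches a known-bad pattern, it is in state E): it originates from an untrusted subnet.
By R3 (it is tagged M): it exceeds the size threshold.
By R15 (it exceeds the size threshold, it satisfies condition X): it is forwarded.
By R7 (it is forwarded, it is logged): it is inspected.
By R9 (it is inspected, it originates from an untrusted subnet, it is in state E): it is flagged for deep scan.

Yes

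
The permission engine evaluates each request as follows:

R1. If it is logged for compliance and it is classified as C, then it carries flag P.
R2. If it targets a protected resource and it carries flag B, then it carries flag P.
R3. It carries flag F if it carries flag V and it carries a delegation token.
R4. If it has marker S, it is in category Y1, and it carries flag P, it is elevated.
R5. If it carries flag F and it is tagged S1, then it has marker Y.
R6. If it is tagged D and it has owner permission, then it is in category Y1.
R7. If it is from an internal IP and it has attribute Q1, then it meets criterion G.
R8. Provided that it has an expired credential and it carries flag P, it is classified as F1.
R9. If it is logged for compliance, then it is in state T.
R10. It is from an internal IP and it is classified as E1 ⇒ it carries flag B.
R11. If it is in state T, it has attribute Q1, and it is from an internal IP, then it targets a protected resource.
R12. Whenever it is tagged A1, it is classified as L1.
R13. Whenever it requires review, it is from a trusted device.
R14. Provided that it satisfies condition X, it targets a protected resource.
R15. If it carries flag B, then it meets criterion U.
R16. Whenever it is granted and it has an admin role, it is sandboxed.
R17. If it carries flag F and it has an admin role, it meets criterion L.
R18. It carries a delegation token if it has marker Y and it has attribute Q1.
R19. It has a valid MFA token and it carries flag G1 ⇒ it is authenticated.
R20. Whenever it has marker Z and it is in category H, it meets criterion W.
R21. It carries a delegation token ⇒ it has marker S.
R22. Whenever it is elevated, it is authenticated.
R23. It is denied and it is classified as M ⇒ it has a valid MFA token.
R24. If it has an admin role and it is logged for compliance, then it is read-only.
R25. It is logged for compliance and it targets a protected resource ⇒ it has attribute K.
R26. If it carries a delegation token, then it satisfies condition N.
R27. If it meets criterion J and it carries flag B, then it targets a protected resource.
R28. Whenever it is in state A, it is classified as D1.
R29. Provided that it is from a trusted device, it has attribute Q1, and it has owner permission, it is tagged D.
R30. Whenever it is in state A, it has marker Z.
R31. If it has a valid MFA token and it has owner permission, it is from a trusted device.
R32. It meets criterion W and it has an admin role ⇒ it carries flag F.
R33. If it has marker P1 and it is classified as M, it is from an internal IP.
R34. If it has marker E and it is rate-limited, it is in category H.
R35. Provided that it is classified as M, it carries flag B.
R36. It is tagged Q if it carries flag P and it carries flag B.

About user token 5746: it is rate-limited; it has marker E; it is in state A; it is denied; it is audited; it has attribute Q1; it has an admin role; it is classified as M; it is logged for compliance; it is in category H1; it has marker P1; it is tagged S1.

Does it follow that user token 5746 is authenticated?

Forward chaining from the given facts derives: is in state T, has a valid MFA token, is read-only, is classified as D1, has marker Z, is from an internal IP, is in category H, carries flag B, meets criterion G, targets a protected resource, meets criterion U, meets criterion W, has attribute K, carries flag F, carries flag P, has marker Y, meets criterion L, carries a delegation token, has marker S, satisfies condition N, is tagged Q.
Rules concluding "it is authenticated": R19 needs "it carries flag G1"; R22 needs "it is elevated" — none of these are established.

No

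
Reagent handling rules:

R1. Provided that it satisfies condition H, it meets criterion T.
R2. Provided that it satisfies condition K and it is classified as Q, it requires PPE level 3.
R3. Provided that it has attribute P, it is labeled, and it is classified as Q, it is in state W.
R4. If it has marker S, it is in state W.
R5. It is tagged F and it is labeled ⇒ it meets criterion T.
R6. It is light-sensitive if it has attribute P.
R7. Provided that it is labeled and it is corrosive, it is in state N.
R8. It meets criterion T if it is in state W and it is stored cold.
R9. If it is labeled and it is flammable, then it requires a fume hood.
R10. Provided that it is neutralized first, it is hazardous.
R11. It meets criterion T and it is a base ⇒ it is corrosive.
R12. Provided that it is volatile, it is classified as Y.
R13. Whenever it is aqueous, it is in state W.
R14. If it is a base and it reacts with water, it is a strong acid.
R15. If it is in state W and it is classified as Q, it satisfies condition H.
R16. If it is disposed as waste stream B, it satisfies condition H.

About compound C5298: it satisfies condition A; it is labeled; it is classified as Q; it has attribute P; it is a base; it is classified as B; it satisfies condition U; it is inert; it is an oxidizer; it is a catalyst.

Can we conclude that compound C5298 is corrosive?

Yes

By R3 (it has attribute P, it is labeled, it is classified as Q): it is in state W.
By R15 (it is in state W, it is classified as Q): it satisfies condition H.
By R1 (it satisfies condition H): it meets criterion T.
By R11 (it meets criterion T, it is a base): it is corrosive.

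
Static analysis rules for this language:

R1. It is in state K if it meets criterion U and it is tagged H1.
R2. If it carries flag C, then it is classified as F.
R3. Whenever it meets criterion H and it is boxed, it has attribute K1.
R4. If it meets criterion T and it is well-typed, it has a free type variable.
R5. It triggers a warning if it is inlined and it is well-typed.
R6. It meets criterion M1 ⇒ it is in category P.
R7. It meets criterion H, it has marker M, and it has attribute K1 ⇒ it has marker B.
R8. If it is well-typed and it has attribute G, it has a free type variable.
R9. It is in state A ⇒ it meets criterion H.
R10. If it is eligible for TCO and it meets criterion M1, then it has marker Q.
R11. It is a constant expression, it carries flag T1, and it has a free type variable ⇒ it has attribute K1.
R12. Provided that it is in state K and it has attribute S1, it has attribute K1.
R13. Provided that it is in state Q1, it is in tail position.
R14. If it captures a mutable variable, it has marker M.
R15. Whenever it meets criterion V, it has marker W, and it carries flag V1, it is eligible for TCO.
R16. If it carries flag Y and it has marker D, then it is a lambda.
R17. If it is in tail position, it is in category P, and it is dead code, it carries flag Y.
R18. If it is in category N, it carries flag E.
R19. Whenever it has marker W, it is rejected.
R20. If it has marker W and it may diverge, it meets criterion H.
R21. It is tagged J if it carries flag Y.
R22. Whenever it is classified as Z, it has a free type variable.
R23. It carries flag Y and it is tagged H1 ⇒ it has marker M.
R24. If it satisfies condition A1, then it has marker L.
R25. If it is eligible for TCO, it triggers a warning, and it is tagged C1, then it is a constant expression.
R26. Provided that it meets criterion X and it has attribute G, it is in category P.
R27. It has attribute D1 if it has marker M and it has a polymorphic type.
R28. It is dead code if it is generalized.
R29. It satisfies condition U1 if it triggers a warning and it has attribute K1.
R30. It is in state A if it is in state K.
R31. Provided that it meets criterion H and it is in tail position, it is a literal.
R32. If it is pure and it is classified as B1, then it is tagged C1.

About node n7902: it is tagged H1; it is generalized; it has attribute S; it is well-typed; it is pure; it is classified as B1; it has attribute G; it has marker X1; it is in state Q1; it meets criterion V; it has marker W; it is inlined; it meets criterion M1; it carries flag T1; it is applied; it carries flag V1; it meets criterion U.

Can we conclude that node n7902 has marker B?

By R1 (it meets criterion U, it is tagged H1): it is in state K.
By R5 (it is inlined, it is well-typed): it triggers a warning.
By R6 (it meets criterion M1): it is in category P.
By R8 (it is well-typed, it has attribute G): it has a free type variable.
By R13 (it is in state Q1): it is in tail position.
By R15 (it meets criterion V, it has marker W, it carries flag V1): it is eligible for TCO.
By R28 (it is generalized): it is dead code.
By R30 (it is in state K): it is in state A.
By R32 (it is pure, it is classified as B1): it is tagged C1.
By R9 (it is in state A): it meets criterion H.
By R17 (it is in tail position, it is in category P, it is dead code): it carries flag Y.
By R23 (it carries flag Y, it is tagged H1): it has marker M.
By R25 (it is eligible for TCO, it triggers a warning, it is tagged C1): it is a constant expression.
By R11 (it is a constant expression, it carries flag T1, it has a free type variable): it has attribute K1.
By R7 (it meets criterion H, it has marker M, it has attribute K1): it has marker B.

Yes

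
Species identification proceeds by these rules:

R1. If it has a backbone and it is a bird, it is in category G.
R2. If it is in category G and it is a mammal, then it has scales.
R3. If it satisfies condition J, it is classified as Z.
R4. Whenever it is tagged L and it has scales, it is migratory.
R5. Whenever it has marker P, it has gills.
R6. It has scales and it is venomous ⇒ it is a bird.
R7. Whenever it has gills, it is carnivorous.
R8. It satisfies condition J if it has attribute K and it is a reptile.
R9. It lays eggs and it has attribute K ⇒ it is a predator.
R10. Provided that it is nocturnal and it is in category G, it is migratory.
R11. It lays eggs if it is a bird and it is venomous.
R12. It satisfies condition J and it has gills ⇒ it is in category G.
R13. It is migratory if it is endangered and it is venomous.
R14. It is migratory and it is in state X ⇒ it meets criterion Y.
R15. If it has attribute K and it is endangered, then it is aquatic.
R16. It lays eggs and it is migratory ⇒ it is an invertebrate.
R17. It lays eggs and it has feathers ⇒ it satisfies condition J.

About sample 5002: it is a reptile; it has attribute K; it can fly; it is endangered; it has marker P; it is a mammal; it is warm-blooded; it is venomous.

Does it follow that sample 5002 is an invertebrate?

By R5 (it has marker P): it has gills.
By R8 (it has attribute K, it is a reptile): it satisfies condition J.
By R12 (it satisfies condition J, it has gills): it is in category G.
By R13 (it is endangered, it is venomous): it is migratory.
By R2 (it is in category G, it is a mammal): it has scales.
By R6 (it has scales, it is venomous): it is a bird.
By R11 (it is a bird, it is venomous): it lays eggs.
By R16 (it lays eggs, it is migratory): it is an invertebrate.

Yes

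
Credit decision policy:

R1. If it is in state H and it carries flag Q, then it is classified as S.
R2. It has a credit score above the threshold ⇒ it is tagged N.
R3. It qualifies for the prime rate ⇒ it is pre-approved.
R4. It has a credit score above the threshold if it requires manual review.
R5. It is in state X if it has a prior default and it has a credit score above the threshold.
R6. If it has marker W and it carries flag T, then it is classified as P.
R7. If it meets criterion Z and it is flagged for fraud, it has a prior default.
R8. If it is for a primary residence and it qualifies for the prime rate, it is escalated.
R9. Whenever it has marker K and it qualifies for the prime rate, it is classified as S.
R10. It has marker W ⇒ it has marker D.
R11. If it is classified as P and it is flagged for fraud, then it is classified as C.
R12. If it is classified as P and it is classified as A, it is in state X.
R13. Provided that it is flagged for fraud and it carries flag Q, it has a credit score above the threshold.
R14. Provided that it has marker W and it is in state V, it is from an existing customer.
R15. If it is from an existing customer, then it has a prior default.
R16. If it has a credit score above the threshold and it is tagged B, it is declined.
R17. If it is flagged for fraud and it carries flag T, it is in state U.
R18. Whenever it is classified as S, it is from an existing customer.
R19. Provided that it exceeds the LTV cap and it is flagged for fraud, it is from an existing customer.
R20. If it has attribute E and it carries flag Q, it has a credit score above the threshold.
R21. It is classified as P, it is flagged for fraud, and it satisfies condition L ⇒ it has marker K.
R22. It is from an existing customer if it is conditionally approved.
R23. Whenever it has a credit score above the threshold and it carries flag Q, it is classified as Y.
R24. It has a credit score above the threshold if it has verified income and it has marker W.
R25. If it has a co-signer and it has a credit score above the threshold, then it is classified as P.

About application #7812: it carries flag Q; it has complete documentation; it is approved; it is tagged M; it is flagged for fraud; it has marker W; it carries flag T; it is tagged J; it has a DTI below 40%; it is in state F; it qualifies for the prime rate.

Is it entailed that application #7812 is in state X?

No

Forward chaining from the given facts derives: is pre-approved, is classified as P, has marker D, is classified as C, has a credit score above the threshold, is in state U, is classified as Y, is tagged N.
Rules concluding "it is in state X": R5 needs "it has a prior default"; R12 needs "it is classified as A" — none of these are established.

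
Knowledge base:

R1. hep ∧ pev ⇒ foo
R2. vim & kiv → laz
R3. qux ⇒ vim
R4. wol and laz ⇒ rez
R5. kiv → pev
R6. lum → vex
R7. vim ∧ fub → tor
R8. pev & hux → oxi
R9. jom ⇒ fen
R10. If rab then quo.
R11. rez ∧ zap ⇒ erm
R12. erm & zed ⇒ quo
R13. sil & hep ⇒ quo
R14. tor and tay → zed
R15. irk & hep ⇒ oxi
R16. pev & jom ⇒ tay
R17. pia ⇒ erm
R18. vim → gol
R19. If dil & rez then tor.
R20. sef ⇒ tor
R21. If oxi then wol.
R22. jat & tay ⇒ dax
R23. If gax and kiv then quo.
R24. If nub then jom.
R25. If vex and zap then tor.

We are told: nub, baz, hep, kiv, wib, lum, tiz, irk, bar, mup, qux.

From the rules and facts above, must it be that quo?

Forward chaining from the given facts derives: vim, pev, vex, oxi, gol, wol, jom, foo, laz, rez, fen, tay.
Rules concluding quo: R10 needs rab; R12 needs erm; R13 needs sil; R23 needs gax — none of these are established.

No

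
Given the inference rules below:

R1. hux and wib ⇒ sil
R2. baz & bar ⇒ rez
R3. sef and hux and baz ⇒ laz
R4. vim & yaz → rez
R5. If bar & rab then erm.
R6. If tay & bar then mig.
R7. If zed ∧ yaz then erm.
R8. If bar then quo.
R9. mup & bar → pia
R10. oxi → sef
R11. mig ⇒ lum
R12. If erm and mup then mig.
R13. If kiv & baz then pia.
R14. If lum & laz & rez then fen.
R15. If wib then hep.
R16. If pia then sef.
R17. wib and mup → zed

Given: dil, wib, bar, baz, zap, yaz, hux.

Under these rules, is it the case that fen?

No

Forward chaining from the given facts derives: sil, rez, quo, hep.
The only rule concluding fen is R14, which needs lum; that is never established.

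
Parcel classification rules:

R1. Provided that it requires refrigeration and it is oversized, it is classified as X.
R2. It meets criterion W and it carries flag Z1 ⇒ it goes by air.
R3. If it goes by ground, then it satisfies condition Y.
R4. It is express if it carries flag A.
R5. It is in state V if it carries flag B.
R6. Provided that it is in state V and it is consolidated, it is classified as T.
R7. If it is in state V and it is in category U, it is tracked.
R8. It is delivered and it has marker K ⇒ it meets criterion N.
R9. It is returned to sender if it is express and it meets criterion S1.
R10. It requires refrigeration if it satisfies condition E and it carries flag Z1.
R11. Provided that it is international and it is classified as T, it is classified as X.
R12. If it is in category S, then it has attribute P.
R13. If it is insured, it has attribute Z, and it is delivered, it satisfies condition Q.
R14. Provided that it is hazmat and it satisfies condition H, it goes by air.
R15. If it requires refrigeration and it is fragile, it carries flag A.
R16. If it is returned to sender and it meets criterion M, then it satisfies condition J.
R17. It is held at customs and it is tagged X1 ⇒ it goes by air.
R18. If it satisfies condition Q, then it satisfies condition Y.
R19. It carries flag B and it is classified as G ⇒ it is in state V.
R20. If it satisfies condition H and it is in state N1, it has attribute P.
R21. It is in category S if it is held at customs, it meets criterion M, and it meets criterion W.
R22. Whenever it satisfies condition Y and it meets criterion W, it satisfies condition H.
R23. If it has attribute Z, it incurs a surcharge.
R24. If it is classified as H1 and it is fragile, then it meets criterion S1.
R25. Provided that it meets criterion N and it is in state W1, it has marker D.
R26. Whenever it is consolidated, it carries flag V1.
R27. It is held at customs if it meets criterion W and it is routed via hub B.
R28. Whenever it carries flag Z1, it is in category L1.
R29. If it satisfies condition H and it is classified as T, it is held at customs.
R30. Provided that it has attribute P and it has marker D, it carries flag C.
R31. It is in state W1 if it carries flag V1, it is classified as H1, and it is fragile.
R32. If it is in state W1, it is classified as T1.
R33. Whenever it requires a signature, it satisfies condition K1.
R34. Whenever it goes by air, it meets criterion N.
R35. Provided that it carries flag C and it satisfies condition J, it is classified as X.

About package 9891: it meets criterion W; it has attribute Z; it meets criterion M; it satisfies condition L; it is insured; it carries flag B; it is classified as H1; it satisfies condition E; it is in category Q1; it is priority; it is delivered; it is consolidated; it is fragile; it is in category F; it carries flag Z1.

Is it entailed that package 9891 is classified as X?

Yes

By R2 (it meets criterion W, it carries flag Z1): it goes by air.
By R5 (it carries flag B): it is in state V.
By R6 (it is in state V, it is consolidated): it is classified as T.
By R10 (it satisfies condition E, it carries flag Z1): it requires refrigeration.
By R13 (it is insured, it has attribute Z, it is delivered): it satisfies condition Q.
By R15 (it requires refrigeration, it is fragile): it carries flag A.
By R18 (it satisfies condition Q): it satisfies condition Y.
By R22 (it satisfies condition Y, it meets criterion W): it satisfies condition H.
By R24 (it is classified as H1, it is fragile): it meets criterion S1.
By R26 (it is consolidated): it carries flag V1.
By R29 (it satisfies condition H, it is classified as T): it is held at customs.
By R31 (it carries flag V1, it is classified as H1, it is fragile): it is in state W1.
By R34 (it goes by air): it meets criterion N.
By R4 (it carries flag A): it is express.
By R9 (it is express, it meets criterion S1): it is returned to sender.
By R16 (it is returned to sender, it meets criterion M): it satisfies condition J.
By R21 (it is held at customs, it meets criterion M, it meets criterion W): it is in category S.
By R25 (it meets criterion N, it is in state W1): it has marker D.
By R12 (it is in category S): it has attribute P.
By R30 (it has attribute P, it has marker D): it carries flag C.
By R35 (it carries flag C, it satisfies condition J): it is classified as X.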